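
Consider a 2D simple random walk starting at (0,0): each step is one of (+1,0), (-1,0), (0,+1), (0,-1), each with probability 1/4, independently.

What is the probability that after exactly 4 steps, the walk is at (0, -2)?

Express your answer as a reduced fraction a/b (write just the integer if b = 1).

Let h be the number of horizontal steps (so 4-h are vertical). To end at (0,-2) need (h+0)/2 right-steps and ((4-h)-2)/2 up-steps.
Sum over h with 0 ≤ h ≤ 2, h ≡ 0 (mod 2), 4-h ≡ 0 (mod 2):
h=0: C(4,0)·C(0,0)·C(4,1) = 1·1·4 = 4
h=2: C(4,2)·C(2,1)·C(2,0) = 6·2·1 = 12
Total favorable: 16
Total paths: 4^4 = 256
P = 16/256 = 1/16

Answer: 1/16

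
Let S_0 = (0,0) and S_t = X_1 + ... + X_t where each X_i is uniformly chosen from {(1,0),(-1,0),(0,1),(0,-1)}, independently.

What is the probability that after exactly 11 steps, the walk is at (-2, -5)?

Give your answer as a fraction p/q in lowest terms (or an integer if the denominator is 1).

Let h be the number of horizontal steps (so 11-h are vertical). To end at (-2,-5) need (h-2)/2 right-steps and ((11-h)-5)/2 up-steps.
Sum over h with 2 ≤ h ≤ 6, h ≡ 0 (mod 2), 11-h ≡ 1 (mod 2):
h=2: C(11,2)·C(2,0)·C(9,2) = 55·1·36 = 1980
h=4: C(11,4)·C(4,1)·C(7,1) = 330·4·7 = 9240
h=6: C(11,6)·C(6,2)·C(5,0) = 462·15·1 = 6930
Total favorable: 18150
Total paths: 4^11 = 4194304
P = 18150/4194304 = 9075/2097152

Answer: 9075/2097152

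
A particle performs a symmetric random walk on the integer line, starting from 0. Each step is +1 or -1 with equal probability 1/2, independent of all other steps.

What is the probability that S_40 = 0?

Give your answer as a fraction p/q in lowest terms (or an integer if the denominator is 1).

To return to 0 after 40 steps: need exactly 20 steps of +1 and 20 of -1.
Favorable paths: C(40,20) = 137846528820
Total paths: 2^40 = 1099511627776
P = 137846528820/1099511627776 = 34461632205/274877906944

Answer: 34461632205/274877906944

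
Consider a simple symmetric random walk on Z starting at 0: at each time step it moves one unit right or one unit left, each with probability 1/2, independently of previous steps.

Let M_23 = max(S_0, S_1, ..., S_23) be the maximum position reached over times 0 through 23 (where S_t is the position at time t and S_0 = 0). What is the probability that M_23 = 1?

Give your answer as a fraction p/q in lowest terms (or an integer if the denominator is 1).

Answer: 676039/4194304

Derivation:
Let M_23 = max(S_0,...,S_23). Use the reflection principle: for j ≥ 1, #{paths with M_23 ≥ j} = #{S_23 ≥ j} + #{S_23 ≥ j+1}.
By reflection, #{M_23 ≥ 1} = #{S_23 ≥ 1} + #{S_23 ≥ 2} = 4194304 + 2842226 = 7036530.
#{M_23 ≥ 2} = #{S_23 ≥ 2} + #{S_23 ≥ 3} = 2842226 + 2842226 = 5684452.
#{M_23 = 1} = 7036530 - 5684452 = 1352078.
P(M_23 = 1) = 1352078/8388608 = 676039/4194304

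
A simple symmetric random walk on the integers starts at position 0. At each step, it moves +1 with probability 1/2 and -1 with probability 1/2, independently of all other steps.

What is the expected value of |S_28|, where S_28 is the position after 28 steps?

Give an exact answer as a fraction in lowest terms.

Answer: 35102025/8388608

Derivation:
S_28 takes values m ≡ 0 (mod 2) with |m| ≤ 28; P(S_28=m) = C(28,(28+m)/2)/2^28.
Total paths: 2^28 = 268435456
Distribution: P(S=-28)=1/268435456, P(S=-26)=28/268435456, P(S=-24)=378/268435456, P(S=-22)=3276/268435456, P(S=-20)=20475/268435456, P(S=-18)=98280/268435456, P(S=-16)=376740/268435456, P(S=-14)=1184040/268435456, P(S=-12)=3108105/268435456, P(S=-10)=6906900/268435456, P(S=-8)=13123110/268435456, P(S=-6)=21474180/268435456, P(S=-4)=30421755/268435456, P(S=-2)=37442160/268435456, P(S=0)=40116600/268435456, P(S=2)=37442160/268435456, P(S=4)=30421755/268435456, P(S=6)=21474180/268435456, P(S=8)=13123110/268435456, P(S=10)=6906900/268435456, P(S=12)=3108105/268435456, P(S=14)=1184040/268435456, P(S=16)=376740/268435456, P(S=18)=98280/268435456, P(S=20)=20475/268435456, P(S=22)=3276/268435456, P(S=24)=378/268435456, P(S=26)=28/268435456, P(S=28)=1/268435456
E[|S_28|] = Σ_m |m|·P(S_28=m) = 1123264800/268435456 = 35102025/8388608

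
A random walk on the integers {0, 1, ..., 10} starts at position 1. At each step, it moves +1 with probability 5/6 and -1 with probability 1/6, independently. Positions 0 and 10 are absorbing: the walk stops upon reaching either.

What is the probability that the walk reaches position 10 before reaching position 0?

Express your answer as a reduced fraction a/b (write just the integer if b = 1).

Answer: 1953125/2441406

Derivation:
Biased walk: p = 5/6, q = 1/6, r = q/p = 1/5
Gambler's ruin: P(hit 10 before 0 | start at 1) = (1 - r^a)/(1 - r^N)
r^1 = 1/5; r^10 = 1/9765625
P = (1 - 1/5) / (1 - 1/9765625) = 4/5 / 9765624/9765625 = 1953125/2441406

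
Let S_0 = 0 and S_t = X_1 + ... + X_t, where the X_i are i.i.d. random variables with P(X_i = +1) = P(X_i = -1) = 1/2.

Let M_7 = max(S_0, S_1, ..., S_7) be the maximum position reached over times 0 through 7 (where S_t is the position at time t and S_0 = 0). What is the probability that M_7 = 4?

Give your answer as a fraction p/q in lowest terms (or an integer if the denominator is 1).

Answer: 7/128

Derivation:
Let M_7 = max(S_0,...,S_7). Use the reflection principle: for j ≥ 1, #{paths with M_7 ≥ j} = #{S_7 ≥ j} + #{S_7 ≥ j+1}.
By reflection, #{M_7 ≥ 4} = #{S_7 ≥ 4} + #{S_7 ≥ 5} = 8 + 8 = 16.
#{M_7 ≥ 5} = #{S_7 ≥ 5} + #{S_7 ≥ 6} = 8 + 1 = 9.
#{M_7 = 4} = 16 - 9 = 7.
P(M_7 = 4) = 7/128 = 7/128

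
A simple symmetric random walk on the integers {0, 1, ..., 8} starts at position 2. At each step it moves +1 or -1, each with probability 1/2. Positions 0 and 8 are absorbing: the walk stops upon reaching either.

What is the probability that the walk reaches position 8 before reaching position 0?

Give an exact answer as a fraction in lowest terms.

Answer: 1/4

Derivation:
Symmetric walk (p = 1/2): the harmonic-function argument gives P(hit 8 before 0 | start at 2) = a/N.
P = 2/8 = 1/4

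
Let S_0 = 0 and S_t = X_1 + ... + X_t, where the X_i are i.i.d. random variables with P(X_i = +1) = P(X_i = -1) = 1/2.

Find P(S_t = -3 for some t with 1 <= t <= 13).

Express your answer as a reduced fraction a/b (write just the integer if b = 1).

Answer: 3473/8192

Derivation:
Count via complement. Let g(t,s) = #length-t paths at position s with S_1..S_t all ≠ -3.
g(t,s) = g(t-1,s-1) + g(t-1,s+1) for s ≠ -3; g(t,-3) = 0.
t=0: g(0,0)=1
t=1: g(1,-1)=1 g(1,1)=1
t=2: g(2,-2)=1 g(2,0)=2 g(2,2)=1
t=3: g(3,-1)=3 g(3,1)=3 g(3,3)=1
t=4: g(4,-2)=3 g(4,0)=6 g(4,2)=4 g(4,4)=1
t=5: g(5,-1)=9 g(5,1)=10 g(5,3)=5 g(5,5)=1
t=6: g(6,-2)=9 g(6,0)=19 g(6,2)=15 g(6,4)=6 g(6,6)=1
t=7: g(7,-1)=28 g(7,1)=34 g(7,3)=21 g(7,5)=7 g(7,7)=1
t=8: g(8,-2)=28 g(8,0)=62 g(8,2)=55 g(8,4)=28 g(8,6)=8 g(8,8)=1
t=9: g(9,-1)=90 g(9,1)=117 g(9,3)=83 g(9,5)=36 g(9,7)=9 g(9,9)=1
t=10: g(10,-2)=90 g(10,0)=207 g(10,2)=200 g(10,4)=119 g(10,6)=45 g(10,8)=10 g(10,10)=1
t=11: g(11,-1)=297 g(11,1)=407 g(11,3)=319 g(11,5)=164 g(11,7)=55 g(11,9)=11 g(11,11)=1
t=12: g(12,-2)=297 g(12,0)=704 g(12,2)=726 g(12,4)=483 g(12,6)=219 g(12,8)=66 g(12,10)=12 g(12,12)=1
t=13: g(13,-1)=1001 g(13,1)=1430 g(13,3)=1209 g(13,5)=702 g(13,7)=285 g(13,9)=78 g(13,11)=13 g(13,13)=1
Paths never hitting -3: Σ_s g(13,s) = 4719
Paths hitting -3: 2^13 - 4719 = 3473
P = 3473/8192 = 3473/8192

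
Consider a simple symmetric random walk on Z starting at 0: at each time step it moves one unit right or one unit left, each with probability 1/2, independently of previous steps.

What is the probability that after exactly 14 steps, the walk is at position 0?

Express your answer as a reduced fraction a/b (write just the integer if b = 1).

To return to 0 after 14 steps: need exactly 7 steps of +1 and 7 of -1.
Favorable paths: C(14,7) = 3432
Total paths: 2^14 = 16384
P = 3432/16384 = 429/2048

Answer: 429/2048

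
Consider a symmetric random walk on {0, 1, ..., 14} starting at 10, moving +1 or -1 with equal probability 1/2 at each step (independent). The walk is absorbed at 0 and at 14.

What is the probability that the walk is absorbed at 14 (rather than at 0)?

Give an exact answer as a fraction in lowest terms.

Answer: 5/7

Derivation:
Symmetric walk (p = 1/2): the harmonic-function argument gives P(hit 14 before 0 | start at 10) = a/N.
P = 10/14 = 5/7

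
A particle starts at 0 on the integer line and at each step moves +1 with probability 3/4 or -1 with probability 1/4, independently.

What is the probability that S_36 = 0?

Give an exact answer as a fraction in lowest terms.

To be at 0 after 36 steps: need exactly 18 steps of +1 and 18 of -1.
Number of such sequences: C(36,18) = 9075135300
Each has probability (3/4)^18 · (1/4)^18 = 387420489/4722366482869645213696
P = 9075135300 · 387420489/4722366482869645213696 = 878973338916790425/1180591620717411303424

Answer: 878973338916790425/1180591620717411303424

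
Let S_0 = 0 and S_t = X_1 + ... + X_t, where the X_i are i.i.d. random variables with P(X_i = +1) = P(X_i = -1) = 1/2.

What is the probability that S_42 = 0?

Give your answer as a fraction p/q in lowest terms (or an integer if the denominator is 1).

To return to 0 after 42 steps: need exactly 21 steps of +1 and 21 of -1.
Favorable paths: C(42,21) = 538257874440
Total paths: 2^42 = 4398046511104
P = 538257874440/4398046511104 = 67282234305/549755813888

Answer: 67282234305/549755813888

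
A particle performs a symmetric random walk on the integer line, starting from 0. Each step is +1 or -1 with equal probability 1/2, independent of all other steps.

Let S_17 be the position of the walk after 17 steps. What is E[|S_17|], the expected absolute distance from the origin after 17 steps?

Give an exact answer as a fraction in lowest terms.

S_17 takes values m ≡ 1 (mod 2) with |m| ≤ 17; P(S_17=m) = C(17,(17+m)/2)/2^17.
Total paths: 2^17 = 131072
Distribution: P(S=-17)=1/131072, P(S=-15)=17/131072, P(S=-13)=136/131072, P(S=-11)=680/131072, P(S=-9)=2380/131072, P(S=-7)=6188/131072, P(S=-5)=12376/131072, P(S=-3)=19448/131072, P(S=-1)=24310/131072, P(S=1)=24310/131072, P(S=3)=19448/131072, P(S=5)=12376/131072, P(S=7)=6188/131072, P(S=9)=2380/131072, P(S=11)=680/131072, P(S=13)=136/131072, P(S=15)=17/131072, P(S=17)=1/131072
E[|S_17|] = Σ_m |m|·P(S_17=m) = 437580/131072 = 109395/32768

Answer: 109395/32768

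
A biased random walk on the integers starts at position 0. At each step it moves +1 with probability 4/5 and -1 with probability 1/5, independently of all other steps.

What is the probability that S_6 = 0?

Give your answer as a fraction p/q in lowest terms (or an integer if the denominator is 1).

To be at 0 after 6 steps: need exactly 3 steps of +1 and 3 of -1.
Number of such sequences: C(6,3) = 20
Each has probability (4/5)^3 · (1/5)^3 = 64/15625
P = 20 · 64/15625 = 256/3125

Answer: 256/3125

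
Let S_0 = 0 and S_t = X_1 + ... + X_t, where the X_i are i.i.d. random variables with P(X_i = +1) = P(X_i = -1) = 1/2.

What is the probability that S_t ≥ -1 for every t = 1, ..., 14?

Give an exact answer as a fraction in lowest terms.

Answer: 6435/16384

Derivation:
Let f(t,s) = #length-t paths at position s with S_1..S_t all ≥ -1.
f(t,s) = f(t-1,s-1) + f(t-1,s+1) for s ≥ -1; f(t,s) = 0 for s < -1.
t=0: f(0,0)=1
t=1: f(1,-1)=1 f(1,1)=1
t=2: f(2,0)=2 f(2,2)=1
t=3: f(3,-1)=2 f(3,1)=3 f(3,3)=1
t=4: f(4,0)=5 f(4,2)=4 f(4,4)=1
t=5: f(5,-1)=5 f(5,1)=9 f(5,3)=5 f(5,5)=1
t=6: f(6,0)=14 f(6,2)=14 f(6,4)=6 f(6,6)=1
t=7: f(7,-1)=14 f(7,1)=28 f(7,3)=20 f(7,5)=7 f(7,7)=1
t=8: f(8,0)=42 f(8,2)=48 f(8,4)=27 f(8,6)=8 f(8,8)=1
t=9: f(9,-1)=42 f(9,1)=90 f(9,3)=75 f(9,5)=35 f(9,7)=9 f(9,9)=1
t=10: f(10,0)=132 f(10,2)=165 f(10,4)=110 f(10,6)=44 f(10,8)=10 f(10,10)=1
t=11: f(11,-1)=132 f(11,1)=297 f(11,3)=275 f(11,5)=154 f(11,7)=54 f(11,9)=11 f(11,11)=1
t=12: f(12,0)=429 f(12,2)=572 f(12,4)=429 f(12,6)=208 f(12,8)=65 f(12,10)=12 f(12,12)=1
t=13: f(13,-1)=429 f(13,1)=1001 f(13,3)=1001 f(13,5)=637 f(13,7)=273 f(13,9)=77 f(13,11)=13 f(13,13)=1
t=14: f(14,0)=1430 f(14,2)=2002 f(14,4)=1638 f(14,6)=910 f(14,8)=350 f(14,10)=90 f(14,12)=14 f(14,14)=1
Σ_s f(14,s) = 6435
P = 6435/16384 = 6435/16384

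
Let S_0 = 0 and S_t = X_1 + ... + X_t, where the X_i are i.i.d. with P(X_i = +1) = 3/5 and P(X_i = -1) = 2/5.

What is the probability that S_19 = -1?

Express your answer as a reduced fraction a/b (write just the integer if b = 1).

Answer: 1861914802176/19073486328125

Derivation:
To reach position -1 after 19 steps: need 9 steps of +1 and 10 steps of -1.
Number of such sequences: C(19,9) = 92378
Each has probability (3/5)^9 · (2/5)^10 = 20155392/19073486328125
P = 92378 · 20155392/19073486328125 = 1861914802176/19073486328125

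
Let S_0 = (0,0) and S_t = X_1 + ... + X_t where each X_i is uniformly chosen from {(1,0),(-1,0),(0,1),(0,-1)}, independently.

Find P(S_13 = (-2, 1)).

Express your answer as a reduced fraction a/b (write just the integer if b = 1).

Answer: 552123/16777216

Derivation:
Let h be the number of horizontal steps (so 13-h are vertical). To end at (-2,1) need (h-2)/2 right-steps and ((13-h)+1)/2 up-steps.
Sum over h with 2 ≤ h ≤ 12, h ≡ 0 (mod 2), 13-h ≡ 1 (mod 2):
h=2: C(13,2)·C(2,0)·C(11,6) = 78·1·462 = 36036
h=4: C(13,4)·C(4,1)·C(9,5) = 715·4·126 = 360360
h=6: C(13,6)·C(6,2)·C(7,4) = 1716·15·35 = 900900
h=8: C(13,8)·C(8,3)·C(5,3) = 1287·56·10 = 720720
h=10: C(13,10)·C(10,4)·C(3,2) = 286·210·3 = 180180
h=12: C(13,12)·C(12,5)·C(1,1) = 13·792·1 = 10296
Total favorable: 2208492
Total paths: 4^13 = 67108864
P = 2208492/67108864 = 552123/16777216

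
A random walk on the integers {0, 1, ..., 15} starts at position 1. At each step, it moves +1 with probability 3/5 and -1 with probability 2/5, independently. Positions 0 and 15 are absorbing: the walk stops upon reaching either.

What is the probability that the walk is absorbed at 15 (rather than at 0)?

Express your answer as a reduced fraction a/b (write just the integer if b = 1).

Answer: 4782969/14316139

Derivation:
Biased walk: p = 3/5, q = 2/5, r = q/p = 2/3
Gambler's ruin: P(hit 15 before 0 | start at 1) = (1 - r^a)/(1 - r^N)
r^1 = 2/3; r^15 = 32768/14348907
P = (1 - 2/3) / (1 - 32768/14348907) = 1/3 / 14316139/14348907 = 4782969/14316139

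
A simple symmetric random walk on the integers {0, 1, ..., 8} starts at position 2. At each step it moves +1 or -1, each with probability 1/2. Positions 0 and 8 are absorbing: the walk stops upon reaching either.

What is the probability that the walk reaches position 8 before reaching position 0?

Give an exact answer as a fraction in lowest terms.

Symmetric walk (p = 1/2): the harmonic-function argument gives P(hit 8 before 0 | start at 2) = a/N.
P = 2/8 = 1/4

Answer: 1/4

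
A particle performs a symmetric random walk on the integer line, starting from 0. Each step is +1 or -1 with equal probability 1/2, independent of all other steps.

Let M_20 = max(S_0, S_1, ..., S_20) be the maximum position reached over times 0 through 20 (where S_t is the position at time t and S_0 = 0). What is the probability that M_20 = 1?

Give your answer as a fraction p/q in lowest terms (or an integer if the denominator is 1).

Answer: 20995/131072

Derivation:
Let M_20 = max(S_0,...,S_20). Use the reflection principle: for j ≥ 1, #{paths with M_20 ≥ j} = #{S_20 ≥ j} + #{S_20 ≥ j+1}.
By reflection, #{M_20 ≥ 1} = #{S_20 ≥ 1} + #{S_20 ≥ 2} = 431910 + 431910 = 863820.
#{M_20 ≥ 2} = #{S_20 ≥ 2} + #{S_20 ≥ 3} = 431910 + 263950 = 695860.
#{M_20 = 1} = 863820 - 695860 = 167960.
P(M_20 = 1) = 167960/1048576 = 20995/131072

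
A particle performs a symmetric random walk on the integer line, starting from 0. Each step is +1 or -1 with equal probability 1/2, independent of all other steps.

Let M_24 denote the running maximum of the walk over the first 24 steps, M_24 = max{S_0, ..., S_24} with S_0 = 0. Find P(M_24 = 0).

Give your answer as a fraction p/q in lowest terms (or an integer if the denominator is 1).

Let M_24 = max(S_0,...,S_24). Use the reflection principle: for j ≥ 1, #{paths with M_24 ≥ j} = #{S_24 ≥ j} + #{S_24 ≥ j+1}.
P(M_24 ≥ 0) = 1 since S_0 = 0, so #{M_24 ≥ 0} = 16777216.
#{M_24 ≥ 1} = #{S_24 ≥ 1} + #{S_24 ≥ 2} = 7036530 + 7036530 = 14073060.
#{M_24 = 0} = 16777216 - 14073060 = 2704156.
P(M_24 = 0) = 2704156/16777216 = 676039/4194304

Answer: 676039/4194304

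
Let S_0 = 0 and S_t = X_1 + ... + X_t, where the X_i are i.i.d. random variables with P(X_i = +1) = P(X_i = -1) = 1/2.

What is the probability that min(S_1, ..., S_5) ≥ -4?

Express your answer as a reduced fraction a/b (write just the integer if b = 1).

Let f(t,s) = #length-t paths at position s with S_1..S_t all ≥ -4.
f(t,s) = f(t-1,s-1) + f(t-1,s+1) for s ≥ -4; f(t,s) = 0 for s < -4.
t=0: f(0,0)=1
t=1: f(1,-1)=1 f(1,1)=1
t=2: f(2,-2)=1 f(2,0)=2 f(2,2)=1
t=3: f(3,-3)=1 f(3,-1)=3 f(3,1)=3 f(3,3)=1
t=4: f(4,-4)=1 f(4,-2)=4 f(4,0)=6 f(4,2)=4 f(4,4)=1
t=5: f(5,-3)=5 f(5,-1)=10 f(5,1)=10 f(5,3)=5 f(5,5)=1
Σ_s f(5,s) = 31
P = 31/32 = 31/32

Answer: 31/32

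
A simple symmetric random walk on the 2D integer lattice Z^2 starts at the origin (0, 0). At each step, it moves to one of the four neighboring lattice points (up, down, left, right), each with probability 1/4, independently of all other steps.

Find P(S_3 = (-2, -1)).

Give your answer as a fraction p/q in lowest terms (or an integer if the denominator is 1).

Let h be the number of horizontal steps (so 3-h are vertical). To end at (-2,-1) need (h-2)/2 right-steps and ((3-h)-1)/2 up-steps.
Sum over h with 2 ≤ h ≤ 2, h ≡ 0 (mod 2), 3-h ≡ 1 (mod 2):
h=2: C(3,2)·C(2,0)·C(1,0) = 3·1·1 = 3
Total favorable: 3
Total paths: 4^3 = 64
P = 3/64 = 3/64

Answer: 3/64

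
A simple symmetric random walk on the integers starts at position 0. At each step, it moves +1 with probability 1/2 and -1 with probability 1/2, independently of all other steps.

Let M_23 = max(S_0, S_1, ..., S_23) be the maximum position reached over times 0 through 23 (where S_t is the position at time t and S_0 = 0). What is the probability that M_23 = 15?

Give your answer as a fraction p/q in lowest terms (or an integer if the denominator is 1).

Let M_23 = max(S_0,...,S_23). Use the reflection principle: for j ≥ 1, #{paths with M_23 ≥ j} = #{S_23 ≥ j} + #{S_23 ≥ j+1}.
By reflection, #{M_23 ≥ 15} = #{S_23 ≥ 15} + #{S_23 ≥ 16} = 10903 + 2048 = 12951.
#{M_23 ≥ 16} = #{S_23 ≥ 16} + #{S_23 ≥ 17} = 2048 + 2048 = 4096.
#{M_23 = 15} = 12951 - 4096 = 8855.
P(M_23 = 15) = 8855/8388608 = 8855/8388608

Answer: 8855/8388608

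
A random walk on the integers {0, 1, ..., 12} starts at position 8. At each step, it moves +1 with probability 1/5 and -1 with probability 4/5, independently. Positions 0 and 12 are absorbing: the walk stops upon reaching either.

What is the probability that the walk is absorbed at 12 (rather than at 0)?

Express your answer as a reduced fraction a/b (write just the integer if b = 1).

Biased walk: p = 1/5, q = 4/5, r = q/p = 4
Gambler's ruin: P(hit 12 before 0 | start at 8) = (1 - r^a)/(1 - r^N)
r^8 = 65536; r^12 = 16777216
P = (1 - 65536) / (1 - 16777216) = -65535 / -16777215 = 257/65793

Answer: 257/65793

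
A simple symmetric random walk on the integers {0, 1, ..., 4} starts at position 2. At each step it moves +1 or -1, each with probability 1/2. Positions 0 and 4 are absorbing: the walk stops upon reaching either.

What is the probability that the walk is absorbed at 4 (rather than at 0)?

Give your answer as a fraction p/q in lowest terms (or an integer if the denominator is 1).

Symmetric walk (p = 1/2): the harmonic-function argument gives P(hit 4 before 0 | start at 2) = a/N.
P = 2/4 = 1/2

Answer: 1/2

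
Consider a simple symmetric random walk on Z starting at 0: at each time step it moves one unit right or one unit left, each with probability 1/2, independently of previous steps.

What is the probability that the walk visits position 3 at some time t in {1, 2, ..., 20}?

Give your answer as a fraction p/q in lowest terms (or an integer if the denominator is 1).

Answer: 131975/262144

Derivation:
Count via complement. Let g(t,s) = #length-t paths at position s with S_1..S_t all ≠ 3.
g(t,s) = g(t-1,s-1) + g(t-1,s+1) for s ≠ 3; g(t,3) = 0.
t=0: g(0,0)=1
t=1: g(1,-1)=1 g(1,1)=1
t=2: g(2,-2)=1 g(2,0)=2 g(2,2)=1
t=3: g(3,-3)=1 g(3,-1)=3 g(3,1)=3
t=4: g(4,-4)=1 g(4,-2)=4 g(4,0)=6 g(4,2)=3
t=5: g(5,-5)=1 g(5,-3)=5 g(5,-1)=10 g(5,1)=9
t=6: g(6,-6)=1 g(6,-4)=6 g(6,-2)=15 g(6,0)=19 g(6,2)=9
t=7: g(7,-7)=1 g(7,-5)=7 g(7,-3)=21 g(7,-1)=34 g(7,1)=28
t=8: g(8,-8)=1 g(8,-6)=8 g(8,-4)=28 g(8,-2)=55 g(8,0)=62 g(8,2)=28
t=9: g(9,-9)=1 g(9,-7)=9 g(9,-5)=36 g(9,-3)=83 g(9,-1)=117 g(9,1)=90
t=10: g(10,-10)=1 g(10,-8)=10 g(10,-6)=45 g(10,-4)=119 g(10,-2)=200 g(10,0)=207 g(10,2)=90
t=11: g(11,-11)=1 g(11,-9)=11 g(11,-7)=55 g(11,-5)=164 g(11,-3)=319 g(11,-1)=407 g(11,1)=297
t=12: g(12,-12)=1 g(12,-10)=12 g(12,-8)=66 g(12,-6)=219 g(12,-4)=483 g(12,-2)=726 g(12,0)=704 g(12,2)=297
t=13: g(13,-13)=1 g(13,-11)=13 g(13,-9)=78 g(13,-7)=285 g(13,-5)=702 g(13,-3)=1209 g(13,-1)=1430 g(13,1)=1001
t=14: g(14,-14)=1 g(14,-12)=14 g(14,-10)=91 g(14,-8)=363 g(14,-6)=987 g(14,-4)=1911 g(14,-2)=2639 g(14,0)=2431 g(14,2)=1001
t=15: g(15,-15)=1 g(15,-13)=15 g(15,-11)=105 g(15,-9)=454 g(15,-7)=1350 g(15,-5)=2898 g(15,-3)=4550 g(15,-1)=5070 g(15,1)=3432
t=16: g(16,-16)=1 g(16,-14)=16 g(16,-12)=120 g(16,-10)=559 g(16,-8)=1804 g(16,-6)=4248 g(16,-4)=7448 g(16,-2)=9620 g(16,0)=8502 g(16,2)=3432
t=17: g(17,-17)=1 g(17,-15)=17 g(17,-13)=136 g(17,-11)=679 g(17,-9)=2363 g(17,-7)=6052 g(17,-5)=11696 g(17,-3)=17068 g(17,-1)=18122 g(17,1)=11934
t=18: g(18,-18)=1 g(18,-16)=18 g(18,-14)=153 g(18,-12)=815 g(18,-10)=3042 g(18,-8)=8415 g(18,-6)=17748 g(18,-4)=28764 g(18,-2)=35190 g(18,0)=30056 g(18,2)=11934
t=19: g(19,-19)=1 g(19,-17)=19 g(19,-15)=171 g(19,-13)=968 g(19,-11)=3857 g(19,-9)=11457 g(19,-7)=26163 g(19,-5)=46512 g(19,-3)=63954 g(19,-1)=65246 g(19,1)=41990
t=20: g(20,-20)=1 g(20,-18)=20 g(20,-16)=190 g(20,-14)=1139 g(20,-12)=4825 g(20,-10)=15314 g(20,-8)=37620 g(20,-6)=72675 g(20,-4)=110466 g(20,-2)=129200 g(20,0)=107236 g(20,2)=41990
Paths never hitting 3: Σ_s g(20,s) = 520676
Paths hitting 3: 2^20 - 520676 = 527900
P = 527900/1048576 = 131975/262144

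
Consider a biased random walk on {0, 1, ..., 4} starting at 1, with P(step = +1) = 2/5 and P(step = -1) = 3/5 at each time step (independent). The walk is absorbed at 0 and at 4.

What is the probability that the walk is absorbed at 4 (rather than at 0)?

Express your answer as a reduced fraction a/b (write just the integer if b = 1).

Answer: 8/65

Derivation:
Biased walk: p = 2/5, q = 3/5, r = q/p = 3/2
Gambler's ruin: P(hit 4 before 0 | start at 1) = (1 - r^a)/(1 - r^N)
r^1 = 3/2; r^4 = 81/16
P = (1 - 3/2) / (1 - 81/16) = -1/2 / -65/16 = 8/65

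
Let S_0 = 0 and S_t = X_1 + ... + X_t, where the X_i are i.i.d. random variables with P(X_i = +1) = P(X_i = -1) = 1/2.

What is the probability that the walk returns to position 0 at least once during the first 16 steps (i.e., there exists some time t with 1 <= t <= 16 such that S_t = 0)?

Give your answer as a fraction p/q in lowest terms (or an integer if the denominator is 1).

Count via complement. Let g(t,s) = #length-t paths at position s with S_1..S_t all ≠ 0.
g(t,s) = g(t-1,s-1) + g(t-1,s+1) for s ≠ 0; g(t,0) = 0.
t=0: g(0,0)=1
t=1: g(1,-1)=1 g(1,1)=1
t=2: g(2,-2)=1 g(2,2)=1
t=3: g(3,-3)=1 g(3,-1)=1 g(3,1)=1 g(3,3)=1
t=4: g(4,-4)=1 g(4,-2)=2 g(4,2)=2 g(4,4)=1
t=5: g(5,-5)=1 g(5,-3)=3 g(5,-1)=2 g(5,1)=2 g(5,3)=3 g(5,5)=1
t=6: g(6,-6)=1 g(6,-4)=4 g(6,-2)=5 g(6,2)=5 g(6,4)=4 g(6,6)=1
t=7: g(7,-7)=1 g(7,-5)=5 g(7,-3)=9 g(7,-1)=5 g(7,1)=5 g(7,3)=9 g(7,5)=5 g(7,7)=1
t=8: g(8,-8)=1 g(8,-6)=6 g(8,-4)=14 g(8,-2)=14 g(8,2)=14 g(8,4)=14 g(8,6)=6 g(8,8)=1
t=9: g(9,-9)=1 g(9,-7)=7 g(9,-5)=20 g(9,-3)=28 g(9,-1)=14 g(9,1)=14 g(9,3)=28 g(9,5)=20 g(9,7)=7 g(9,9)=1
t=10: g(10,-10)=1 g(10,-8)=8 g(10,-6)=27 g(10,-4)=48 g(10,-2)=42 g(10,2)=42 g(10,4)=48 g(10,6)=27 g(10,8)=8 g(10,10)=1
t=11: g(11,-11)=1 g(11,-9)=9 g(11,-7)=35 g(11,-5)=75 g(11,-3)=90 g(11,-1)=42 g(11,1)=42 g(11,3)=90 g(11,5)=75 g(11,7)=35 g(11,9)=9 g(11,11)=1
t=12: g(12,-12)=1 g(12,-10)=10 g(12,-8)=44 g(12,-6)=110 g(12,-4)=165 g(12,-2)=132 g(12,2)=132 g(12,4)=165 g(12,6)=110 g(12,8)=44 g(12,10)=10 g(12,12)=1
t=13: g(13,-13)=1 g(13,-11)=11 g(13,-9)=54 g(13,-7)=154 g(13,-5)=275 g(13,-3)=297 g(13,-1)=132 g(13,1)=132 g(13,3)=297 g(13,5)=275 g(13,7)=154 g(13,9)=54 g(13,11)=11 g(13,13)=1
t=14: g(14,-14)=1 g(14,-12)=12 g(14,-10)=65 g(14,-8)=208 g(14,-6)=429 g(14,-4)=572 g(14,-2)=429 g(14,2)=429 g(14,4)=572 g(14,6)=429 g(14,8)=208 g(14,10)=65 g(14,12)=12 g(14,14)=1
t=15: g(15,-15)=1 g(15,-13)=13 g(15,-11)=77 g(15,-9)=273 g(15,-7)=637 g(15,-5)=1001 g(15,-3)=1001 g(15,-1)=429 g(15,1)=429 g(15,3)=1001 g(15,5)=1001 g(15,7)=637 g(15,9)=273 g(15,11)=77 g(15,13)=13 g(15,15)=1
t=16: g(16,-16)=1 g(16,-14)=14 g(16,-12)=90 g(16,-10)=350 g(16,-8)=910 g(16,-6)=1638 g(16,-4)=2002 g(16,-2)=1430 g(16,2)=1430 g(16,4)=2002 g(16,6)=1638 g(16,8)=910 g(16,10)=350 g(16,12)=90 g(16,14)=14 g(16,16)=1
Paths never hitting 0: Σ_s g(16,s) = 12870
Paths hitting 0: 2^16 - 12870 = 52666
P = 52666/65536 = 26333/32768

Answer: 26333/32768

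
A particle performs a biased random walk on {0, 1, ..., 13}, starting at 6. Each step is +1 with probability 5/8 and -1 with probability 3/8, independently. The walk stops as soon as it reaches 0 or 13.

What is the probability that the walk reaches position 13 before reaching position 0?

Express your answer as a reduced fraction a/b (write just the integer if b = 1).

Biased walk: p = 5/8, q = 3/8, r = q/p = 3/5
Gambler's ruin: P(hit 13 before 0 | start at 6) = (1 - r^a)/(1 - r^N)
r^6 = 729/15625; r^13 = 1594323/1220703125
P = (1 - 729/15625) / (1 - 1594323/1220703125) = 14896/15625 / 1219108802/1220703125 = 581875000/609554401

Answer: 581875000/609554401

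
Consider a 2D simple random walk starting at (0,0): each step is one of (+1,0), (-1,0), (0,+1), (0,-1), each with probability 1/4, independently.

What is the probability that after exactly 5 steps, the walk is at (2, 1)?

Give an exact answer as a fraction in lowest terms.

Answer: 25/512

Derivation:
Let h be the number of horizontal steps (so 5-h are vertical). To end at (2,1) need (h+2)/2 right-steps and ((5-h)+1)/2 up-steps.
Sum over h with 2 ≤ h ≤ 4, h ≡ 0 (mod 2), 5-h ≡ 1 (mod 2):
h=2: C(5,2)·C(2,2)·C(3,2) = 10·1·3 = 30
h=4: C(5,4)·C(4,3)·C(1,1) = 5·4·1 = 20
Total favorable: 50
Total paths: 4^5 = 1024
P = 50/1024 = 25/512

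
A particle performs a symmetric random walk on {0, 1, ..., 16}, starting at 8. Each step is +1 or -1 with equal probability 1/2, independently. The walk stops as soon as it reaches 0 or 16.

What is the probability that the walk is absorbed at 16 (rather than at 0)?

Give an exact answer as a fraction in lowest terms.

Symmetric walk (p = 1/2): the harmonic-function argument gives P(hit 16 before 0 | start at 8) = a/N.
P = 8/16 = 1/2

Answer: 1/2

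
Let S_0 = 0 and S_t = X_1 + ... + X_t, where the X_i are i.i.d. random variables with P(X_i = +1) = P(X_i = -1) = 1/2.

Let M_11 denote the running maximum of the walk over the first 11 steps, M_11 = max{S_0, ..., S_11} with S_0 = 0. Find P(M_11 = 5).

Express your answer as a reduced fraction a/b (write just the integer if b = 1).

Let M_11 = max(S_0,...,S_11). Use the reflection principle: for j ≥ 1, #{paths with M_11 ≥ j} = #{S_11 ≥ j} + #{S_11 ≥ j+1}.
By reflection, #{M_11 ≥ 5} = #{S_11 ≥ 5} + #{S_11 ≥ 6} = 232 + 67 = 299.
#{M_11 ≥ 6} = #{S_11 ≥ 6} + #{S_11 ≥ 7} = 67 + 67 = 134.
#{M_11 = 5} = 299 - 134 = 165.
P(M_11 = 5) = 165/2048 = 165/2048

Answer: 165/2048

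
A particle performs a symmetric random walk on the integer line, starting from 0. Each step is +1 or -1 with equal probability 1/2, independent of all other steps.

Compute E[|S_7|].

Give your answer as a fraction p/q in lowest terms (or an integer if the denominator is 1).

S_7 takes values m ≡ 1 (mod 2) with |m| ≤ 7; P(S_7=m) = C(7,(7+m)/2)/2^7.
Total paths: 2^7 = 128
Distribution: P(S=-7)=1/128, P(S=-5)=7/128, P(S=-3)=21/128, P(S=-1)=35/128, P(S=1)=35/128, P(S=3)=21/128, P(S=5)=7/128, P(S=7)=1/128
E[|S_7|] = Σ_m |m|·P(S_7=m) = 280/128 = 35/16

Answer: 35/16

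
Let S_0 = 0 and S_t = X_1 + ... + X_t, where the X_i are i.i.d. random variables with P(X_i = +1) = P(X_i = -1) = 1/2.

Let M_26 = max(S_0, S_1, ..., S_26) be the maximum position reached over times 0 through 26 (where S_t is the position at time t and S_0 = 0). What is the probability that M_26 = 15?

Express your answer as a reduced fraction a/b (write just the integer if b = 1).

Answer: 16445/16777216

Derivation:
Let M_26 = max(S_0,...,S_26). Use the reflection principle: for j ≥ 1, #{paths with M_26 ≥ j} = #{S_26 ≥ j} + #{S_26 ≥ j+1}.
By reflection, #{M_26 ≥ 15} = #{S_26 ≥ 15} + #{S_26 ≥ 16} = 83682 + 83682 = 167364.
#{M_26 ≥ 16} = #{S_26 ≥ 16} + #{S_26 ≥ 17} = 83682 + 17902 = 101584.
#{M_26 = 15} = 167364 - 101584 = 65780.
P(M_26 = 15) = 65780/67108864 = 16445/16777216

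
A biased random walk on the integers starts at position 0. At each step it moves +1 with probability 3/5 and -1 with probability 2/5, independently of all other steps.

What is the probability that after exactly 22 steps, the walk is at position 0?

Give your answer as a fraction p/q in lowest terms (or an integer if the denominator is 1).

To be at 0 after 22 steps: need exactly 11 steps of +1 and 11 of -1.
Number of such sequences: C(22,11) = 705432
Each has probability (3/5)^11 · (2/5)^11 = 362797056/2384185791015625
P = 705432 · 362797056/2384185791015625 = 255928652808192/2384185791015625

Answer: 255928652808192/2384185791015625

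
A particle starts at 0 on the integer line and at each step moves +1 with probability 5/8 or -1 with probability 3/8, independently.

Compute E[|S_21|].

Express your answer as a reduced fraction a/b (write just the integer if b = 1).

Answer: 1676348115486716469/288230376151711744

Derivation:
S_21 takes values m ≡ 1 (mod 2) with |m| ≤ 21; P(S_21=m) = C(21,(21+m)/2) · (5/8)^((21+m)/2) · (3/8)^((21-m)/2).
Distribution: P(S=-21)=10460353203/9223372036854775808, P(S=-19)=366112362105/9223372036854775808, P(S=-17)=3050936350875/4611686018427387904, P(S=-15)=32204328148125/4611686018427387904, P(S=-13)=483064922221875/9223372036854775808, P(S=-11)=2737367892590625/9223372036854775808, P(S=-9)=1520759940328125/1152921504606846976, P(S=-7)=5431285501171875/1152921504606846976, P(S=-5)=63364997513671875/4611686018427387904, P(S=-3)=152545364384765625/4611686018427387904, P(S=-1)=152545364384765625/2305843009213693952, P(S=1)=254242273974609375/2305843009213693952, P(S=3)=706228538818359375/4611686018427387904, P(S=5)=814879083251953125/4611686018427387904, P(S=7)=194018829345703125/1152921504606846976, P(S=9)=150903533935546875/1152921504606846976, P(S=11)=754517669677734375/9223372036854775808, P(S=13)=369861602783203125/9223372036854775808, P(S=15)=68492889404296875/4611686018427387904, P(S=17)=18024444580078125/4611686018427387904, P(S=19)=6008148193359375/9223372036854775808, P(S=21)=476837158203125/9223372036854775808
E[|S_21|] = Σ_m |m|·P(S_21=m) = 1676348115486716469/288230376151711744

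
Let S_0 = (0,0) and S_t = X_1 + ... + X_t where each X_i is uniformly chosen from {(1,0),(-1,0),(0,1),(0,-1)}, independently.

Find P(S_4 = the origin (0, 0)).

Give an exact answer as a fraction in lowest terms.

Answer: 9/64

Derivation:
Let h be the number of horizontal steps (so 4-h are vertical). To end at (0,0) need (h+0)/2 right-steps and ((4-h)+0)/2 up-steps.
Sum over h with 0 ≤ h ≤ 4, h ≡ 0 (mod 2), 4-h ≡ 0 (mod 2):
h=0: C(4,0)·C(0,0)·C(4,2) = 1·1·6 = 6
h=2: C(4,2)·C(2,1)·C(2,1) = 6·2·2 = 24
h=4: C(4,4)·C(4,2)·C(0,0) = 1·6·1 = 6
Total favorable: 36
Total paths: 4^4 = 256
P = 36/256 = 9/64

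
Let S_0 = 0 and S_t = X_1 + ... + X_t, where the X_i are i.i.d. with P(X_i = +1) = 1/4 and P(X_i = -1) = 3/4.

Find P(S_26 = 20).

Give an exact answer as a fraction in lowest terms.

To reach position 20 after 26 steps: need 23 steps of +1 and 3 steps of -1.
Number of such sequences: C(26,23) = 2600
Each has probability (1/4)^23 · (3/4)^3 = 27/4503599627370496
P = 2600 · 27/4503599627370496 = 8775/562949953421312

Answer: 8775/562949953421312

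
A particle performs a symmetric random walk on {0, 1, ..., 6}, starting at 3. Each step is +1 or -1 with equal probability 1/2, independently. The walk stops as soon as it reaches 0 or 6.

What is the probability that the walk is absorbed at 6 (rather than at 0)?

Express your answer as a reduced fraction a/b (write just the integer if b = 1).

Symmetric walk (p = 1/2): the harmonic-function argument gives P(hit 6 before 0 | start at 3) = a/N.
P = 3/6 = 1/2

Answer: 1/2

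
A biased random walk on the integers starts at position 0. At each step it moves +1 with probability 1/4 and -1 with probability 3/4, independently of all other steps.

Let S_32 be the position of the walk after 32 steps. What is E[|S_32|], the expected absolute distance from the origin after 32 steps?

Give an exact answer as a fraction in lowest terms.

S_32 takes values m ≡ 0 (mod 2) with |m| ≤ 32; P(S_32=m) = C(32,(32+m)/2) · (1/4)^((32+m)/2) · (3/4)^((32-m)/2).
Distribution: P(S=-32)=1853020188851841/18446744073709551616, P(S=-30)=617673396283947/576460752303423488, P(S=-28)=6382625094934119/1152921504606846976, P(S=-26)=10637708491556865/576460752303423488, P(S=-24)=102831182085049695/2305843009213693952, P(S=-22)=47987884973023191/576460752303423488, P(S=-20)=143963654919069573/1152921504606846976, P(S=-18)=89120357807043069/576460752303423488, P(S=-16)=742669648392025575/4611686018427387904, P(S=-14)=82518849821336175/576460752303423488, P(S=-12)=126528903059382135/1152921504606846976, P(S=-10)=42176301019794045/576460752303423488, P(S=-8)=98411369046186105/2305843009213693952, P(S=-6)=12616842185408475/576460752303423488, P(S=-4)=11415238167750525/1152921504606846976, P(S=-2)=2283047633550105/576460752303423488, P(S=0)=12937269923450595/9223372036854775808, P(S=2)=253671959283345/576460752303423488, P(S=4)=140928866268525/1152921504606846976, P(S=6)=17307053752275/576460752303423488, P(S=8)=14999446585305/2305843009213693952, P(S=10)=714259361205/576460752303423488, P(S=12)=238086453735/1152921504606846976, P(S=14)=17252641575/576460752303423488, P(S=16)=17252641575/4611686018427387904, P(S=18)=230035221/576460752303423488, P(S=20)=41288373/1152921504606846976, P(S=22)=1529199/576460752303423488, P(S=24)=364095/2305843009213693952, P(S=26)=4185/576460752303423488, P(S=28)=279/1152921504606846976, P(S=30)=3/576460752303423488, P(S=32)=1/18446744073709551616
E[|S_32|] = Σ_m |m|·P(S_32=m) = 4612617913038233027/288230376151711744

Answer: 4612617913038233027/288230376151711744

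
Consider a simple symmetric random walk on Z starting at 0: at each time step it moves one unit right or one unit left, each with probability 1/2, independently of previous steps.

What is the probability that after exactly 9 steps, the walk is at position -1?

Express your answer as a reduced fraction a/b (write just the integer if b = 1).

To reach position -1 after 9 steps: need 4 steps of +1 and 5 of -1.
Favorable paths: C(9,4) = 126
Total paths: 2^9 = 512
P = 126/512 = 63/256

Answer: 63/256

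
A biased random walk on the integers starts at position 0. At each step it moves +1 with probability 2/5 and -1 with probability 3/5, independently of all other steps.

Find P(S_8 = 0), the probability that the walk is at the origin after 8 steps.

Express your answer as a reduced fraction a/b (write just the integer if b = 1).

To be at 0 after 8 steps: need exactly 4 steps of +1 and 4 of -1.
Number of such sequences: C(8,4) = 70
Each has probability (2/5)^4 · (3/5)^4 = 1296/390625
P = 70 · 1296/390625 = 18144/78125

Answer: 18144/78125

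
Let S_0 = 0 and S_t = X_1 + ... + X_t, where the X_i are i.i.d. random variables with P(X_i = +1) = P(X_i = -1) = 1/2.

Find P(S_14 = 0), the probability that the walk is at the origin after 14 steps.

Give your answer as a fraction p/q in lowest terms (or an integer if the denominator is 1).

Answer: 429/2048

Derivation:
To return to 0 after 14 steps: need exactly 7 steps of +1 and 7 of -1.
Favorable paths: C(14,7) = 3432
Total paths: 2^14 = 16384
P = 3432/16384 = 429/2048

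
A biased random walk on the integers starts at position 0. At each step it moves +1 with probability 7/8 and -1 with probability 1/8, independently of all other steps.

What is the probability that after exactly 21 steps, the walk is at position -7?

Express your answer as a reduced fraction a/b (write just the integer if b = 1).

Answer: 11970197505/1152921504606846976

Derivation:
To reach position -7 after 21 steps: need 7 steps of +1 and 14 steps of -1.
Number of such sequences: C(21,7) = 116280
Each has probability (7/8)^7 · (1/8)^14 = 823543/9223372036854775808
P = 116280 · 823543/9223372036854775808 = 11970197505/1152921504606846976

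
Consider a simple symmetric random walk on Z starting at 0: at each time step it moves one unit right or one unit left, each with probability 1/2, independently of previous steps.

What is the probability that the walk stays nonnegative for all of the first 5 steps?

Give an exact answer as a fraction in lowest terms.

Answer: 5/16

Derivation:
Let f(t,s) = #length-t paths at position s with S_1..S_t all ≥ 0.
f(t,s) = f(t-1,s-1) + f(t-1,s+1) for s ≥ 0; f(t,s) = 0 for s < 0.
t=0: f(0,0)=1
t=1: f(1,1)=1
t=2: f(2,0)=1 f(2,2)=1
t=3: f(3,1)=2 f(3,3)=1
t=4: f(4,0)=2 f(4,2)=3 f(4,4)=1
t=5: f(5,1)=5 f(5,3)=4 f(5,5)=1
Σ_s f(5,s) = 10
P = 10/32 = 5/16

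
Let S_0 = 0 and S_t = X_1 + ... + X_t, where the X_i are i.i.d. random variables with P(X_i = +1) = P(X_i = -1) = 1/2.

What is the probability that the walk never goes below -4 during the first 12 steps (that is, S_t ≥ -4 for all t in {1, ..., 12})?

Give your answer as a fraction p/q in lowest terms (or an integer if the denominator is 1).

Answer: 1749/2048

Derivation:
Let f(t,s) = #length-t paths at position s with S_1..S_t all ≥ -4.
f(t,s) = f(t-1,s-1) + f(t-1,s+1) for s ≥ -4; f(t,s) = 0 for s < -4.
t=0: f(0,0)=1
t=1: f(1,-1)=1 f(1,1)=1
t=2: f(2,-2)=1 f(2,0)=2 f(2,2)=1
t=3: f(3,-3)=1 f(3,-1)=3 f(3,1)=3 f(3,3)=1
t=4: f(4,-4)=1 f(4,-2)=4 f(4,0)=6 f(4,2)=4 f(4,4)=1
t=5: f(5,-3)=5 f(5,-1)=10 f(5,1)=10 f(5,3)=5 f(5,5)=1
t=6: f(6,-4)=5 f(6,-2)=15 f(6,0)=20 f(6,2)=15 f(6,4)=6 f(6,6)=1
t=7: f(7,-3)=20 f(7,-1)=35 f(7,1)=35 f(7,3)=21 f(7,5)=7 f(7,7)=1
t=8: f(8,-4)=20 f(8,-2)=55 f(8,0)=70 f(8,2)=56 f(8,4)=28 f(8,6)=8 f(8,8)=1
t=9: f(9,-3)=75 f(9,-1)=125 f(9,1)=126 f(9,3)=84 f(9,5)=36 f(9,7)=9 f(9,9)=1
t=10: f(10,-4)=75 f(10,-2)=200 f(10,0)=251 f(10,2)=210 f(10,4)=120 f(10,6)=45 f(10,8)=10 f(10,10)=1
t=11: f(11,-3)=275 f(11,-1)=451 f(11,1)=461 f(11,3)=330 f(11,5)=165 f(11,7)=55 f(11,9)=11 f(11,11)=1
t=12: f(12,-4)=275 f(12,-2)=726 f(12,0)=912 f(12,2)=791 f(12,4)=495 f(12,6)=220 f(12,8)=66 f(12,10)=12 f(12,12)=1
Σ_s f(12,s) = 3498
P = 3498/4096 = 1749/2048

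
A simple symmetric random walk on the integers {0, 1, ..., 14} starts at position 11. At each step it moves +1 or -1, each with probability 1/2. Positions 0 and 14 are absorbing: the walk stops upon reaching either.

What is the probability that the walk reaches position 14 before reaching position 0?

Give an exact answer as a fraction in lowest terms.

Symmetric walk (p = 1/2): the harmonic-function argument gives P(hit 14 before 0 | start at 11) = a/N.
P = 11/14 = 11/14

Answer: 11/14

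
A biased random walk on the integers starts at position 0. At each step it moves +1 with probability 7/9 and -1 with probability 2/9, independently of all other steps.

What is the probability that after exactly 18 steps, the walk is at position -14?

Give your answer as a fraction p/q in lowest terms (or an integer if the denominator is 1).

Answer: 54591488/16677181699666569

Derivation:
To reach position -14 after 18 steps: need 2 steps of +1 and 16 steps of -1.
Number of such sequences: C(18,2) = 153
Each has probability (7/9)^2 · (2/9)^16 = 3211264/150094635296999121
P = 153 · 3211264/150094635296999121 = 54591488/16677181699666569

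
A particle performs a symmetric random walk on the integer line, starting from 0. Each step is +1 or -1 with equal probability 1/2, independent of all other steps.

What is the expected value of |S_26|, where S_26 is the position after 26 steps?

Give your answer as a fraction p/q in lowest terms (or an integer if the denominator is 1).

S_26 takes values m ≡ 0 (mod 2) with |m| ≤ 26; P(S_26=m) = C(26,(26+m)/2)/2^26.
Total paths: 2^26 = 67108864
Distribution: P(S=-26)=1/67108864, P(S=-24)=26/67108864, P(S=-22)=325/67108864, P(S=-20)=2600/67108864, P(S=-18)=14950/67108864, P(S=-16)=65780/67108864, P(S=-14)=230230/67108864, P(S=-12)=657800/67108864, P(S=-10)=1562275/67108864, P(S=-8)=3124550/67108864, P(S=-6)=5311735/67108864, P(S=-4)=7726160/67108864, P(S=-2)=9657700/67108864, P(S=0)=10400600/67108864, P(S=2)=9657700/67108864, P(S=4)=7726160/67108864, P(S=6)=5311735/67108864, P(S=8)=3124550/67108864, P(S=10)=1562275/67108864, P(S=12)=657800/67108864, P(S=14)=230230/67108864, P(S=16)=65780/67108864, P(S=18)=14950/67108864, P(S=20)=2600/67108864, P(S=22)=325/67108864, P(S=24)=26/67108864, P(S=26)=1/67108864
E[|S_26|] = Σ_m |m|·P(S_26=m) = 270415600/67108864 = 16900975/4194304

Answer: 16900975/4194304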